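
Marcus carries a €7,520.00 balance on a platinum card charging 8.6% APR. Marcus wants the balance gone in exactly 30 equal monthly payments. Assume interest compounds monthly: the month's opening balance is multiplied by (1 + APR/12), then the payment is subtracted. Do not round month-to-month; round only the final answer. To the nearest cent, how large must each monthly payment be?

€279.47

Monthly rate r = 8.6%/12 = 0.716667% = 0.00716667.
Level-payment amortization: P = B₀·r / (1 − (1+r)^(−n)) = 7520.00·0.00716667 / (1 − 1.00717^(−30)).
Denominator 1 − (1+r)^(−30) = 0.192839903.
P = 53.8933 / 0.192839903 ≈ 279.47.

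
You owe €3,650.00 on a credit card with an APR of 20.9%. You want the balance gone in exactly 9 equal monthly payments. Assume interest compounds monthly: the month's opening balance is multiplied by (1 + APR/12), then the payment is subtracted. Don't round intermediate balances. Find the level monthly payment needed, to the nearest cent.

Monthly rate r = 20.9%/12 = 1.74167% = 0.0174167.
Level-payment amortization: P = B₀·r / (1 − (1+r)^(−n)) = 3650.00·0.0174167 / (1 − 1.01742^(−9)).
Denominator 1 − (1+r)^(−9) = 0.143927846.
P = 63.5708 / 0.143927846 ≈ 441.69.

€441.69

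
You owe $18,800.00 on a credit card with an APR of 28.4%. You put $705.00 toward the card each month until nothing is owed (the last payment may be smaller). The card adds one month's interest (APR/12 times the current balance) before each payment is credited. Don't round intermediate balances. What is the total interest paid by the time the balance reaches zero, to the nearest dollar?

$11,259

Monthly rate r = 28.4%/12 = 2.36667% = 0.0236667.
Payoff takes n = ⌈−ln(1 − rB₀/P)/ln(1+r)⌉ = ⌈42.634⌉ = 43 payments; the last is $449.18.
Total paid = 42·$705.00 + $449.18 = $30,059.18.
Total interest = total paid − principal = $30,059.18 − $18,800.00 = $11,259.18.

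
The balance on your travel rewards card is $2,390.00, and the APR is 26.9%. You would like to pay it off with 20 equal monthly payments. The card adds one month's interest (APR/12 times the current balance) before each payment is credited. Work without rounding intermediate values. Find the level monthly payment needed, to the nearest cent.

Monthly rate r = 26.9%/12 = 2.24167% = 0.0224167.
Level-payment amortization: P = B₀·r / (1 − (1+r)^(−n)) = 2390.00·0.0224167 / (1 − 1.02242^(−20)).
Denominator 1 − (1+r)^(−20) = 0.358138108.
P = 53.5758 / 0.358138108 ≈ 149.60.

$149.60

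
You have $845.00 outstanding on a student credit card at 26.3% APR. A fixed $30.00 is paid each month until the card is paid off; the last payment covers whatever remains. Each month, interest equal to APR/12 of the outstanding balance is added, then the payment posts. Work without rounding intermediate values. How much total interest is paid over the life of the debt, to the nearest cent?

$484.25

Monthly rate r = 26.3%/12 = 2.19167% = 0.0219167.
Payoff takes n = ⌈−ln(1 − rB₀/P)/ln(1+r)⌉ = ⌈44.306⌉ = 45 payments; the last is $9.25.
Total paid = 44·$30.00 + $9.25 = $1,329.25.
Total interest = total paid − principal = $1,329.25 − $845.00 = $484.25.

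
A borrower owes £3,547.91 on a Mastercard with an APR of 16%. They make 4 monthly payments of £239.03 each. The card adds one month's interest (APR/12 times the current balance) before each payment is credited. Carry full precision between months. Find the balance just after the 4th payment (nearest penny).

Monthly rate r = 16%/12 = 1.33333% = 0.0133333.
Each month: B ← B·(1+r) − £239.03.
Month 1: interest £47.31; balance after payment £3,356.19.
Month 2: interest £44.75; balance after payment £3,161.90.
Month 3: interest £42.16; balance after payment £2,965.03.
Month 4: interest £39.53; balance after payment £2,765.54.

£2,765.54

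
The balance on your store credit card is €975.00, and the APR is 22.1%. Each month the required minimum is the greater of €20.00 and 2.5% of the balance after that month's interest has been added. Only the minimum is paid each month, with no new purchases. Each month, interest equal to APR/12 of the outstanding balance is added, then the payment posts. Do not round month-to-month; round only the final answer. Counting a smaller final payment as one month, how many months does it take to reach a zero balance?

Monthly rate r = 22.1%/12 = 1.84167% = 0.0184167.
While 2.5% of the post-interest balance exceeds €20.00, each month B ← (B·(1+r))·(1 − 0.025), i.e. B shrinks by the factor (1+r)·0.975 = 0.99296.
This holds for months 1–31. Entering month 32 the balance is €783.14; 2.5% of the post-interest balance is now below €20.00, so the flat €20.00 minimum applies from here.
From month 32 a fixed €20.00 at rate r clears €783.14 in 70 more payments. Total: 31 + 70 = 101 months.

101 months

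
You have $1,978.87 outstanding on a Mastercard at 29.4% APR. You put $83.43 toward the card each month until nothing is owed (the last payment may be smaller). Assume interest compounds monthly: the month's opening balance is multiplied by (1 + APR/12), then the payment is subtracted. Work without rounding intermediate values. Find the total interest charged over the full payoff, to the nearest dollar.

$1,020

Monthly rate r = 29.4%/12 = 2.45% = 0.0245.
Payoff takes n = ⌈−ln(1 − rB₀/P)/ln(1+r)⌉ = ⌈35.950⌉ = 36 payments; the last is $79.30.
Total paid = 35·$83.43 + $79.30 = $2,999.35.
Total interest = total paid − principal = $2,999.35 − $1,978.87 = $1,020.48.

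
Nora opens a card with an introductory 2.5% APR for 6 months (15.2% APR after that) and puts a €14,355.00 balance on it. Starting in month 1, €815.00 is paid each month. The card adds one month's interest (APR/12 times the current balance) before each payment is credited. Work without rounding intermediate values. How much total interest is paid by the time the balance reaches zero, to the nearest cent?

Promo months 1–6 at r₀ = 2.5%/12 = 0.00208333; months 7+ at r₁ = 15.2%/12 = 0.0126667.
After month 6: iterate B ← B·(1+r₀) − €815.00 for 6 months → €9,619.84.
Then at r₁ with €815.00/mo: n₂ = −ln(1 − r₁·B/P)/ln(1+r₁) ≈ 12.87 → 13 more payments.
Total paid = 18·€815.00 + €706.23 = €15,376.23; interest = €15,376.23 − €14,355.00 = €1,021.23.

€1,021.23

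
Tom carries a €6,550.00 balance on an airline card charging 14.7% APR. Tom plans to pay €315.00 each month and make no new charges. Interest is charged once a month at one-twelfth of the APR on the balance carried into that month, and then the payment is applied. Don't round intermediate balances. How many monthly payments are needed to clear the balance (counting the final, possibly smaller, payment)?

Monthly rate r = 14.7%/12 = 1.225% = 0.01225.
Recurrence: B ← B·(1+r) − €315.00.
Month 1: interest €80.24; balance after payment €6,315.24.
Month 2: interest €77.36; balance after payment €6,077.60.
Closed form: n = −ln(1 − rB₀/P)/ln(1+r) = −ln(0.74528)/ln(1.01225) ≈ 24.147, so the balance reaches zero during payment 25.

25 payments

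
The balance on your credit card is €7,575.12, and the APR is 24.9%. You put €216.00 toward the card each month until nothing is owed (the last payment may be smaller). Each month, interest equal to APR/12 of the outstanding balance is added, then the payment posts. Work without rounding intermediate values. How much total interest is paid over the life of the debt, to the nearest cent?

€6,106.87

Monthly rate r = 24.9%/12 = 2.075% = 0.02075.
Payoff takes n = ⌈−ln(1 − rB₀/P)/ln(1+r)⌉ = ⌈63.340⌉ = 64 payments; the last is €73.99.
Total paid = 63·€216.00 + €73.99 = €13,681.99.
Total interest = total paid − principal = €13,681.99 − €7,575.12 = €6,106.87.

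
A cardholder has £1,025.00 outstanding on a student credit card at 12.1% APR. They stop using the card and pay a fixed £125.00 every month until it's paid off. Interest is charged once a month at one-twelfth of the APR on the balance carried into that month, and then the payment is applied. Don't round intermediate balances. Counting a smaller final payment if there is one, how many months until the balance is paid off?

Monthly rate r = 12.1%/12 = 1.00833% = 0.0100833.
Recurrence: B ← B·(1+r) − £125.00.
Month 1: interest £10.34; balance after payment £910.34.
Month 2: interest £9.18; balance after payment £794.51.
Closed form: n = −ln(1 − rB₀/P)/ln(1+r) = −ln(0.91732)/ln(1.01008) ≈ 8.602, so the balance reaches zero during payment 9.

9 payments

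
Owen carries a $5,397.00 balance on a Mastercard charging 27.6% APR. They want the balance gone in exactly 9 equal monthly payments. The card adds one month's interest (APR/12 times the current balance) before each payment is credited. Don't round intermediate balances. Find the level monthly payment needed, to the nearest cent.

Monthly rate r = 27.6%/12 = 2.3% = 0.023.
Level-payment amortization: P = B₀·r / (1 − (1+r)^(−n)) = 5397.00·0.023 / (1 − 1.023^(−9)).
Denominator 1 − (1+r)^(−9) = 0.185071894.
P = 124.131 / 0.185071894 ≈ 670.72.

$670.72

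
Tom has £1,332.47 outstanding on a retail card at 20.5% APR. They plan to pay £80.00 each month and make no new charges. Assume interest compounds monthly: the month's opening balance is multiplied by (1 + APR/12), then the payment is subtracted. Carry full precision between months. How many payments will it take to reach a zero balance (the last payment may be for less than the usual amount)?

Monthly rate r = 20.5%/12 = 1.70833% = 0.0170833.
Recurrence: B ← B·(1+r) − £80.00.
Month 1: interest £22.76; balance after payment £1,275.23.
Month 2: interest £21.79; balance after payment £1,217.02.
Closed form: n = −ln(1 − rB₀/P)/ln(1+r) = −ln(0.71546)/ln(1.01708) ≈ 19.767, so the balance reaches zero during payment 20.

20 payments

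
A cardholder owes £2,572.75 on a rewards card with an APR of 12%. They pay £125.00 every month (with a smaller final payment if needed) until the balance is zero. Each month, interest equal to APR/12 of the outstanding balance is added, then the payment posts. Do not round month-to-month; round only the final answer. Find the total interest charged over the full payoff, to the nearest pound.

£322

Monthly rate r = 12%/12 = 1% = 0.01.
Payoff takes n = ⌈−ln(1 − rB₀/P)/ln(1+r)⌉ = ⌈23.160⌉ = 24 payments; the last is £20.03.
Total paid = 23·£125.00 + £20.03 = £2,895.03.
Total interest = total paid − principal = £2,895.03 − £2,572.75 = £322.28.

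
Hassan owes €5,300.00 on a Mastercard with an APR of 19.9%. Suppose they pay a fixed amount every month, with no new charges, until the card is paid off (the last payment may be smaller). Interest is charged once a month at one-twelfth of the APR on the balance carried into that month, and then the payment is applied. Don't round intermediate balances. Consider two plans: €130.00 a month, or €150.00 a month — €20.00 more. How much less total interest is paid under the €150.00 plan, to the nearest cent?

Monthly rate r = 19.9%/12 = 1.65833% = 0.0165833.
At €130.00/mo: n = ⌈−ln(1 − rB₀/P)/ln(1+r)⌉ = 69 payments (last €70.38); total interest = total paid − €5,300.00 = €3,610.38.
At €150.00/mo: 54 payments (last €91.92); total interest €2,741.92.
Interest saved = €3,610.38 − €2,741.92 = €868.46.

€868.46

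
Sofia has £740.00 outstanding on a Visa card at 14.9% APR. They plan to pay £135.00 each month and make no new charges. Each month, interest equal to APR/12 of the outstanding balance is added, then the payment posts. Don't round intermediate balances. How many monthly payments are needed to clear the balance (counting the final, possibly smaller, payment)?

6 payments

Monthly rate r = 14.9%/12 = 1.24167% = 0.0124167.
Recurrence: B ← B·(1+r) − £135.00.
Month 1: interest £9.19; balance after payment £614.19.
Month 2: interest £7.63; balance after payment £486.81.
Month 3: interest £6.04; balance after payment £357.86.
Month 4: interest £4.44; balance after payment £227.30.
Month 5: interest £2.82; balance after payment £95.12.
Month 6: interest £1.18; balance after payment £0.00.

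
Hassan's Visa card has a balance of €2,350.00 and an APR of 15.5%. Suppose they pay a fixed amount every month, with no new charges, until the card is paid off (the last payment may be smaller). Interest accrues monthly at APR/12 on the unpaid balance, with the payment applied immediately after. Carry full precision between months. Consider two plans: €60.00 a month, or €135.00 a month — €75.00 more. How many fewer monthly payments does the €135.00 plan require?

35 fewer payments

Monthly rate r = 15.5%/12 = 1.29167% = 0.0129167.
At €60.00/mo: n = ⌈−ln(1 − rB₀/P)/ln(1+r)⌉ = 55 payments (last €56.07); total interest = total paid − €2,350.00 = €946.07.
At €135.00/mo: 20 payments (last €114.22); total interest €329.22.
Payments saved = 55 − 20 = 35.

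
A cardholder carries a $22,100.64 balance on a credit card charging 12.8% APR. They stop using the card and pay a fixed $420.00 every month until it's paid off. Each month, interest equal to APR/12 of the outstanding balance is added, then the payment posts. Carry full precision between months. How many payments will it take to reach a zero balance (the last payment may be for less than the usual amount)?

78 months

Monthly rate r = 12.8%/12 = 1.06667% = 0.0106667.
Recurrence: B ← B·(1+r) − $420.00.
Month 1: interest $235.74; balance after payment $21,916.38.
Month 2: interest $233.77; balance after payment $21,730.15.
Closed form: n = −ln(1 − rB₀/P)/ln(1+r) = −ln(0.43871)/ln(1.01067) ≈ 77.653, so the balance reaches zero during payment 78.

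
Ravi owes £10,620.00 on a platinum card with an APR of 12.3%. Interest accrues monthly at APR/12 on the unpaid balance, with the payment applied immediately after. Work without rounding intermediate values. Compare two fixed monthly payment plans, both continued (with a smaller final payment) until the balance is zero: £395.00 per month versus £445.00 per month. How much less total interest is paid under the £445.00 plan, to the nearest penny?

£245.68

Monthly rate r = 12.3%/12 = 1.025% = 0.01025.
At £395.00/mo: n = ⌈−ln(1 − rB₀/P)/ln(1+r)⌉ = 32 payments (last £242.74); total interest = total paid − £10,620.00 = £1,867.74.
At £445.00/mo: 28 payments (last £227.06); total interest £1,622.06.
Interest saved = £1,867.74 − £1,622.06 = £245.68.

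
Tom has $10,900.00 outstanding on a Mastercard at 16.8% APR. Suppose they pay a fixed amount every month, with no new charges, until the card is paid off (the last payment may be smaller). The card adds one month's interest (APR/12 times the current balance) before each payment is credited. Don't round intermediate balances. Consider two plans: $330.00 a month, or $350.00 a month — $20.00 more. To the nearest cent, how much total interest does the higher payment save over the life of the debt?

$315.25

Monthly rate r = 16.8%/12 = 1.4% = 0.014.
At $330.00/mo: n = ⌈−ln(1 − rB₀/P)/ln(1+r)⌉ = 45 payments (last $213.15); total interest = total paid − $10,900.00 = $3,833.15.
At $350.00/mo: 42 payments (last $67.90); total interest $3,517.90.
Interest saved = $3,833.15 − $3,517.90 = $315.25.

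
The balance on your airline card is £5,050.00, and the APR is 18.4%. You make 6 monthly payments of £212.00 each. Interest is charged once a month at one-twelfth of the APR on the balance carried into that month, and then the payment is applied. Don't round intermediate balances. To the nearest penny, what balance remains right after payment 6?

£4,211.01

Monthly rate r = 18.4%/12 = 1.53333% = 0.0153333.
Each month: B ← B·(1+r) − £212.00.
Month 1: interest £77.43; balance after payment £4,915.43.
Month 2: interest £75.37; balance after payment £4,778.80.
Month 3: interest £73.27; balance after payment £4,640.08.
Month 4: interest £71.15; balance after payment £4,499.23.
Month 5: interest £68.99; balance after payment £4,356.21.
Month 6: interest £66.80; balance after payment £4,211.01.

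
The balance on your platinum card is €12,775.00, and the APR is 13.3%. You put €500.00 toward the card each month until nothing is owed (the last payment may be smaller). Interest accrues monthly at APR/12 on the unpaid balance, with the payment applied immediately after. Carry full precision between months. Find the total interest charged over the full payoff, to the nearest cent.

€2,327.90

Monthly rate r = 13.3%/12 = 1.10833% = 0.0110833.
Payoff takes n = ⌈−ln(1 − rB₀/P)/ln(1+r)⌉ = ⌈30.205⌉ = 31 payments; the last is €102.90.
Total paid = 30·€500.00 + €102.90 = €15,102.90.
Total interest = total paid − principal = €15,102.90 − €12,775.00 = €2,327.90.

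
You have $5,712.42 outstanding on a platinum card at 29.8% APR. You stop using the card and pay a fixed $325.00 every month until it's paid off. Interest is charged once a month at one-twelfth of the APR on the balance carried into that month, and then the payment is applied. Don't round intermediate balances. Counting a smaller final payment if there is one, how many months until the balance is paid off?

Monthly rate r = 29.8%/12 = 2.48333% = 0.0248333.
Recurrence: B ← B·(1+r) − $325.00.
Month 1: interest $141.86; balance after payment $5,529.28.
Month 2: interest $137.31; balance after payment $5,341.59.
Closed form: n = −ln(1 − rB₀/P)/ln(1+r) = −ln(0.56351)/ln(1.02483) ≈ 23.382, so the balance reaches zero during payment 24.

24 payments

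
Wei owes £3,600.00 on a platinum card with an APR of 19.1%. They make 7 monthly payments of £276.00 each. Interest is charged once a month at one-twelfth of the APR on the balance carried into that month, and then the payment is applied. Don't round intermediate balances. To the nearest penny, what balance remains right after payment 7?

£1,994.03

Monthly rate r = 19.1%/12 = 1.59167% = 0.0159167.
Each month: B ← B·(1+r) − £276.00.
Month 1: interest £57.30; balance after payment £3,381.30.
Month 2: interest £53.82; balance after payment £3,159.12.
Month 3: interest £50.28; balance after payment £2,933.40.
Month 4: interest £46.69; balance after payment £2,704.09.
Month 5: interest £43.04; balance after payment £2,471.13.
Month 6: interest £39.33; balance after payment £2,234.46.
Month 7: interest £35.57; balance after payment £1,994.03.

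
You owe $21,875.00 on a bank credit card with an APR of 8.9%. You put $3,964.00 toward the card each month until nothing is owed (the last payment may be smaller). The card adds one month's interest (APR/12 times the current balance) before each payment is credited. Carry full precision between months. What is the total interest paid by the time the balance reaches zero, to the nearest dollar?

$546

Monthly rate r = 8.9%/12 = 0.741667% = 0.00741667.
Payoff takes n = ⌈−ln(1 − rB₀/P)/ln(1+r)⌉ = ⌈5.655⌉ = 6 payments; the last is $2,601.29.
Total paid = 5·$3,964.00 + $2,601.29 = $22,421.29.
Total interest = total paid − principal = $22,421.29 − $21,875.00 = $546.29.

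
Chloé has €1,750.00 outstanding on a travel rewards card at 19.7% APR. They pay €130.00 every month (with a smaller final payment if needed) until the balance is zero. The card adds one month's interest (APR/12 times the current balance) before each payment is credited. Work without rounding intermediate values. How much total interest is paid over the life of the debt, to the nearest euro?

€244

Monthly rate r = 19.7%/12 = 1.64167% = 0.0164167.
Payoff takes n = ⌈−ln(1 − rB₀/P)/ln(1+r)⌉ = ⌈15.337⌉ = 16 payments; the last is €44.03.
Total paid = 15·€130.00 + €44.03 = €1,994.03.
Total interest = total paid − principal = €1,994.03 − €1,750.00 = €244.03.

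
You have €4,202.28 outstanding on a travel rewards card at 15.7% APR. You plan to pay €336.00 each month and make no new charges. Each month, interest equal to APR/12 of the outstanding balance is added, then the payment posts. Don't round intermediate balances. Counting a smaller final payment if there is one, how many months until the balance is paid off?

Monthly rate r = 15.7%/12 = 1.30833% = 0.0130833.
Recurrence: B ← B·(1+r) − €336.00.
Month 1: interest €54.98; balance after payment €3,921.26.
Month 2: interest €51.30; balance after payment €3,636.56.
Closed form: n = −ln(1 − rB₀/P)/ln(1+r) = −ln(0.83637)/ln(1.01308) ≈ 13.747, so the balance reaches zero during payment 14.

14 months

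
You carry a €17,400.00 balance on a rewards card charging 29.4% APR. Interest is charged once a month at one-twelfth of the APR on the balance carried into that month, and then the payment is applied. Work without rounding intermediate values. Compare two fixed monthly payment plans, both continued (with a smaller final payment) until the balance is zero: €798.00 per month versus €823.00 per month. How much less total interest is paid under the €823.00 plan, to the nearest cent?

Monthly rate r = 29.4%/12 = 2.45% = 0.0245.
At €798.00/mo: n = ⌈−ln(1 − rB₀/P)/ln(1+r)⌉ = 32 payments (last €453.26); total interest = total paid − €17,400.00 = €7,791.26.
At €823.00/mo: 31 payments (last €124.88); total interest €7,414.88.
Interest saved = €7,791.26 − €7,414.88 = €376.38.

€376.38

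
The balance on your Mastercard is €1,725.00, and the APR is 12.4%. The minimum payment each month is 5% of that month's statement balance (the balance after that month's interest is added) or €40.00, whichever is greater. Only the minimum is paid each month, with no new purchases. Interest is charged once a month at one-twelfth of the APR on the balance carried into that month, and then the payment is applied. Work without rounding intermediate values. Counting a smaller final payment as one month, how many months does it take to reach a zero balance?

42 months

Monthly rate r = 12.4%/12 = 1.03333% = 0.0103333.
While 5% of the post-interest balance exceeds €40.00, each month B ← (B·(1+r))·(1 − 0.05), i.e. B shrinks by the factor (1+r)·0.95 = 0.95982.
This holds for months 1–19. Entering month 20 the balance is €791.35; 5% of the post-interest balance is now below €40.00, so the flat €40.00 minimum applies from here.
From month 20 a fixed €40.00 at rate r clears €791.35 in 23 more payments. Total: 19 + 23 = 42 months.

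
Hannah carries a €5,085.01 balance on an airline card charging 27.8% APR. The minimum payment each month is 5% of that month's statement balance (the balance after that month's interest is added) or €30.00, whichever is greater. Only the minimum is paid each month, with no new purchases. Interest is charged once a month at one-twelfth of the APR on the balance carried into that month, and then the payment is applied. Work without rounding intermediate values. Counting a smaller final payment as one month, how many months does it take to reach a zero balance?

Monthly rate r = 27.8%/12 = 2.31667% = 0.0231667.
While 5% of the post-interest balance exceeds €30.00, each month B ← (B·(1+r))·(1 − 0.05), i.e. B shrinks by the factor (1+r)·0.95 = 0.97201.
This holds for months 1–77. Entering month 78 the balance is €571.32; 5% of the post-interest balance is now below €30.00, so the flat €30.00 minimum applies from here.
From month 78 a fixed €30.00 at rate r clears €571.32 in 26 more payments. Total: 77 + 26 = 103 months.

103 months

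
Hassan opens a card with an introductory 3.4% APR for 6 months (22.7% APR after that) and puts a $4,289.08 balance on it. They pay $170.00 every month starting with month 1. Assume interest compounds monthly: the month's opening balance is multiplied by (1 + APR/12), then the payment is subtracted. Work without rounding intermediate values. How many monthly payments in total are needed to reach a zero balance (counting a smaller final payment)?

Promo months 1–6 at r₀ = 3.4%/12 = 0.00283333; months 7+ at r₁ = 22.7%/12 = 0.0189167.
After month 6: iterate B ← B·(1+r₀) − $170.00 for 6 months → $3,335.26.
Then at r₁ with $170.00/mo: n₂ = −ln(1 − r₁·B/P)/ln(1+r₁) ≈ 24.75 → 25 more payments.

31 months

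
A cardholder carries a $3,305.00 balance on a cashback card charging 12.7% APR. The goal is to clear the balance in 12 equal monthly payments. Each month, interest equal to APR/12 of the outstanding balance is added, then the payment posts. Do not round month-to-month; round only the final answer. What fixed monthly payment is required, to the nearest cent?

Monthly rate r = 12.7%/12 = 1.05833% = 0.0105833.
Level-payment amortization: P = B₀·r / (1 − (1+r)^(−n)) = 3305.00·0.0105833 / (1 − 1.01058^(−12)).
Denominator 1 − (1+r)^(−12) = 0.118678385.
P = 34.9779 / 0.118678385 ≈ 294.73.

$294.73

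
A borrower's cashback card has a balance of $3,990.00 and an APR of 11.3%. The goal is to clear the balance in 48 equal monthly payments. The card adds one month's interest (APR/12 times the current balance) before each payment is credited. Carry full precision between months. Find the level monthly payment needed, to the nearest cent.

$103.71

Monthly rate r = 11.3%/12 = 0.941667% = 0.00941667.
Level-payment amortization: P = B₀·r / (1 − (1+r)^(−n)) = 3990.00·0.00941667 / (1 − 1.00942^(−48)).
Denominator 1 − (1+r)^(−48) = 0.362298581.
P = 37.5725 / 0.362298581 ≈ 103.71.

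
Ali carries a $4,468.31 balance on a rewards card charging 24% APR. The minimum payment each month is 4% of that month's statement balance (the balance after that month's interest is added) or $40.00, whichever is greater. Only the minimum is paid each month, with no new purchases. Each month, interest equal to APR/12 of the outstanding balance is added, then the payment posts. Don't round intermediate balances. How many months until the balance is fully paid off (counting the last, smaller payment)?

Monthly rate r = 24%/12 = 2% = 0.02.
While 4% of the post-interest balance exceeds $40.00, each month B ← (B·(1+r))·(1 − 0.04), i.e. B shrinks by the factor (1+r)·0.96 = 0.9792.
This holds for months 1–73. Entering month 74 the balance is $963.29; 4% of the post-interest balance is now below $40.00, so the flat $40.00 minimum applies from here.
From month 74 a fixed $40.00 at rate r clears $963.29 in 34 more payments. Total: 73 + 34 = 107 months.

107 months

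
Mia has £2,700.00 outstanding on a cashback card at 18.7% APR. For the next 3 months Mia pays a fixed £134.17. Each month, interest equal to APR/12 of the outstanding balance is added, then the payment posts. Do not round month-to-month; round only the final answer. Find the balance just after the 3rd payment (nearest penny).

Monthly rate r = 18.7%/12 = 1.55833% = 0.0155833.
Each month: B ← B·(1+r) − £134.17.
Month 1: interest £42.07; balance after payment £2,607.90.
Month 2: interest £40.64; balance after payment £2,514.37.
Month 3: interest £39.18; balance after payment £2,419.39.

£2,419.39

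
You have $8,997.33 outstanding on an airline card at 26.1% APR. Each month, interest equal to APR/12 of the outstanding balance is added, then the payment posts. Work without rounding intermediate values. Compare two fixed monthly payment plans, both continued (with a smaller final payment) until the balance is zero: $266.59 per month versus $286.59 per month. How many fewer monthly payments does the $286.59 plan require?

Monthly rate r = 26.1%/12 = 2.175% = 0.02175.
At $266.59/mo: n = ⌈−ln(1 − rB₀/P)/ln(1+r)⌉ = 62 payments (last $148.66); total interest = total paid − $8,997.33 = $7,413.32.
At $286.59/mo: 54 payments (last $106.22); total interest $6,298.16.
Payments saved = 62 − 54 = 8.

8 fewer payments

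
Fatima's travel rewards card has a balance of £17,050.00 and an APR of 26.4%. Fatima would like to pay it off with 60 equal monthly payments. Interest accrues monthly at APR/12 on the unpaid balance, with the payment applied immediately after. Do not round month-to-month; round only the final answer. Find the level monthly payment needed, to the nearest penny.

£514.53

Monthly rate r = 26.4%/12 = 2.2% = 0.022.
Level-payment amortization: P = B₀·r / (1 − (1+r)^(−n)) = 17050.00·0.022 / (1 − 1.022^(−60)).
Denominator 1 − (1+r)^(−60) = 0.729014376.
P = 375.1 / 0.729014376 ≈ 514.53.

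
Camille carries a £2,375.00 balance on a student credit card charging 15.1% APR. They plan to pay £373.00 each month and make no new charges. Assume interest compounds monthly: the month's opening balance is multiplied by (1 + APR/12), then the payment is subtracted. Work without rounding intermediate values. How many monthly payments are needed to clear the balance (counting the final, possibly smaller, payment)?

7 payments

Monthly rate r = 15.1%/12 = 1.25833% = 0.0125833.
Recurrence: B ← B·(1+r) − £373.00.
Month 1: interest £29.89; balance after payment £2,031.89.
Month 2: interest £25.57; balance after payment £1,684.45.
Closed form: n = −ln(1 − rB₀/P)/ln(1+r) = −ln(0.91988)/ln(1.01258) ≈ 6.679, so the balance reaches zero during payment 7.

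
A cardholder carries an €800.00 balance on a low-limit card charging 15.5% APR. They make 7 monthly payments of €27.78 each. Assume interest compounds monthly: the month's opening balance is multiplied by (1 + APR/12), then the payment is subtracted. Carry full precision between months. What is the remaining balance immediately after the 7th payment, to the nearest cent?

Monthly rate r = 15.5%/12 = 1.29167% = 0.0129167.
Each month: B ← B·(1+r) − €27.78.
Month 1: interest €10.33; balance after payment €782.55.
Month 2: interest €10.11; balance after payment €764.88.
Month 3: interest €9.88; balance after payment €746.98.
Month 4: interest €9.65; balance after payment €728.85.
Month 5: interest €9.41; balance after payment €710.48.
Month 6: interest €9.18; balance after payment €691.88.
Month 7: interest €8.94; balance after payment €673.04.

€673.04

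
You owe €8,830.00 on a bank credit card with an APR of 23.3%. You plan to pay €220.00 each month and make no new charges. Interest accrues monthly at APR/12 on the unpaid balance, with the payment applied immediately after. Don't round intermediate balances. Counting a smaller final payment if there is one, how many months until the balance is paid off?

Monthly rate r = 23.3%/12 = 1.94167% = 0.0194167.
Recurrence: B ← B·(1+r) − €220.00.
Month 1: interest €171.45; balance after payment €8,781.45.
Month 2: interest €170.51; balance after payment €8,731.96.
Closed form: n = −ln(1 − rB₀/P)/ln(1+r) = −ln(0.22069)/ln(1.01942) ≈ 78.574, so the balance reaches zero during payment 79.

79 months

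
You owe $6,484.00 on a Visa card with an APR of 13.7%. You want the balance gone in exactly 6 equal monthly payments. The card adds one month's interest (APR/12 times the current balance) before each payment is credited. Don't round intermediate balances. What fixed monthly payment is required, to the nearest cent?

$1,124.26

Monthly rate r = 13.7%/12 = 1.14167% = 0.0114167.
Level-payment amortization: P = B₀·r / (1 − (1+r)^(−n)) = 6484.00·0.0114167 / (1 − 1.01142^(−6)).
Denominator 1 − (1+r)^(−6) = 0.0658440924.
P = 74.0257 / 0.0658440924 ≈ 1124.26.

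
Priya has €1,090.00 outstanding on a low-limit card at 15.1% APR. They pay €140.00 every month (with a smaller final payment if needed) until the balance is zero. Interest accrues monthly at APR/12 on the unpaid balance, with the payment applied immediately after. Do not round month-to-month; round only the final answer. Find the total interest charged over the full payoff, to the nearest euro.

€65

Monthly rate r = 15.1%/12 = 1.25833% = 0.0125833.
Payoff takes n = ⌈−ln(1 − rB₀/P)/ln(1+r)⌉ = ⌈8.245⌉ = 9 payments; the last is €34.52.
Total paid = 8·€140.00 + €34.52 = €1,154.52.
Total interest = total paid − principal = €1,154.52 − €1,090.00 = €64.52.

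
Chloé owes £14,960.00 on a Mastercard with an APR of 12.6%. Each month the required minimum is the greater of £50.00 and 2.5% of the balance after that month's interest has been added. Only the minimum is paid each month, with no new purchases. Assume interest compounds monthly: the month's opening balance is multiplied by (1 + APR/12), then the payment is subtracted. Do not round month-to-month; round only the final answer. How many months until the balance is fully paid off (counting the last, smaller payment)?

188 months

Monthly rate r = 12.6%/12 = 1.05% = 0.0105.
While 2.5% of the post-interest balance exceeds £50.00, each month B ← (B·(1+r))·(1 − 0.025), i.e. B shrinks by the factor (1+r)·0.975 = 0.98524.
This holds for months 1–137. Entering month 138 the balance is £1,950.02; 2.5% of the post-interest balance is now below £50.00, so the flat £50.00 minimum applies from here.
From month 138 a fixed £50.00 at rate r clears £1,950.02 in 51 more payments. Total: 137 + 51 = 188 months.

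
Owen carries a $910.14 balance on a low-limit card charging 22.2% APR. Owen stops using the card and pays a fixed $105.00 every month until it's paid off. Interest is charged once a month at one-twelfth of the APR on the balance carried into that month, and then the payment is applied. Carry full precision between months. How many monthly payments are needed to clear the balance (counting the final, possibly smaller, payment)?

Monthly rate r = 22.2%/12 = 1.85% = 0.0185.
Recurrence: B ← B·(1+r) − $105.00.
Month 1: interest $16.84; balance after payment $821.98.
Month 2: interest $15.21; balance after payment $732.18.
Closed form: n = −ln(1 − rB₀/P)/ln(1+r) = −ln(0.83964)/ln(1.0185) ≈ 9.535, so the balance reaches zero during payment 10.

10 months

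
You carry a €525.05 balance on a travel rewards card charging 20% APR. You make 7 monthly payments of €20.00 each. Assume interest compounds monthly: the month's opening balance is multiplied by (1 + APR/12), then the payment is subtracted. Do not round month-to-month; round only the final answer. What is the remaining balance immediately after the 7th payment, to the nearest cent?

Monthly rate r = 20%/12 = 1.66667% = 0.0166667.
Each month: B ← B·(1+r) − €20.00.
Month 1: interest €8.75; balance after payment €513.80.
Month 2: interest €8.56; balance after payment €502.36.
Month 3: interest €8.37; balance after payment €490.74.
Month 4: interest €8.18; balance after payment €478.92.
Month 5: interest €7.98; balance after payment €466.90.
Month 6: interest €7.78; balance after payment €454.68.
Month 7: interest €7.58; balance after payment €442.26.

€442.26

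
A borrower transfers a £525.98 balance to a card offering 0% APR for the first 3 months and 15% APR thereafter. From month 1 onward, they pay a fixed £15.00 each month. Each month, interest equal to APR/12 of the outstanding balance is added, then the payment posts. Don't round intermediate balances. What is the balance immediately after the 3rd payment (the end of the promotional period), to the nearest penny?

Promo months 1–3 at r₀ = 0%/12 = 0; months 4+ at r₁ = 15%/12 = 0.0125.
After month 3 (no interest yet): B = £525.98 − 3·£15.00 = £480.98.

£480.98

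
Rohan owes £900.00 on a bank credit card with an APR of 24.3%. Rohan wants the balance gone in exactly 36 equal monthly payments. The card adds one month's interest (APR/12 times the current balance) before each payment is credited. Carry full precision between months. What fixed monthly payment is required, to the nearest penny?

£35.45

Monthly rate r = 24.3%/12 = 2.025% = 0.02025.
Level-payment amortization: P = B₀·r / (1 − (1+r)^(−n)) = 900.00·0.02025 / (1 − 1.02025^(−36)).
Denominator 1 − (1+r)^(−36) = 0.514082796.
P = 18.225 / 0.514082796 ≈ 35.45.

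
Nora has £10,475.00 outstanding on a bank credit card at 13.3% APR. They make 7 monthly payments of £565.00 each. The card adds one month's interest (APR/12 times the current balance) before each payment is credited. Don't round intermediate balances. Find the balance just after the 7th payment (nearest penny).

Monthly rate r = 13.3%/12 = 1.10833% = 0.0110833.
Each month: B ← B·(1+r) − £565.00.
Month 1: interest £116.10; balance after payment £10,026.10.
Month 2: interest £111.12; balance after payment £9,572.22.
Month 3: interest £106.09; balance after payment £9,113.31.
Month 4: interest £101.01; balance after payment £8,649.32.
Month 5: interest £95.86; balance after payment £8,180.18.
Month 6: interest £90.66; balance after payment £7,705.85.
Month 7: interest £85.41; balance after payment £7,226.25.

£7,226.25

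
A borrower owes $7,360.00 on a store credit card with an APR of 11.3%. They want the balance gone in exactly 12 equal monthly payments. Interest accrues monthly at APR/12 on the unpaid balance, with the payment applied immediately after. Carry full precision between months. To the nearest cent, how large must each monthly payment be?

$651.52

Monthly rate r = 11.3%/12 = 0.941667% = 0.00941667.
Level-payment amortization: P = B₀·r / (1 − (1+r)^(−n)) = 7360.00·0.00941667 / (1 − 1.00942^(−12)).
Denominator 1 − (1+r)^(−12) = 0.106376984.
P = 69.3067 / 0.106376984 ≈ 651.52.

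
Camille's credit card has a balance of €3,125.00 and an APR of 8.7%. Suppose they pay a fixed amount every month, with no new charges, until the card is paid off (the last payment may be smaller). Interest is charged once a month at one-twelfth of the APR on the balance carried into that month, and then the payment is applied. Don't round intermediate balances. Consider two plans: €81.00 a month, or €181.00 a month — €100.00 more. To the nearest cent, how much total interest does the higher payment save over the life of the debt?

€328.12

Monthly rate r = 8.7%/12 = 0.725% = 0.00725.
At €81.00/mo: n = ⌈−ln(1 − rB₀/P)/ln(1+r)⌉ = 46 payments (last €33.98); total interest = total paid − €3,125.00 = €553.98.
At €181.00/mo: 19 payments (last €92.86); total interest €225.86.
Interest saved = €553.98 − €225.86 = €328.12.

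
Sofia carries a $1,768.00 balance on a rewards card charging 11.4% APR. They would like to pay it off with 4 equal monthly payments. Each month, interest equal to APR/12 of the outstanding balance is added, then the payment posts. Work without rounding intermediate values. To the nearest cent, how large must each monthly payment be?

Monthly rate r = 11.4%/12 = 0.95% = 0.0095.
Level-payment amortization: P = B₀·r / (1 − (1+r)^(−n)) = 1768.00·0.0095 / (1 − 1.0095^(−4)).
Denominator 1 − (1+r)^(−4) = 0.0371143667.
P = 16.796 / 0.0371143667 ≈ 452.55.

$452.55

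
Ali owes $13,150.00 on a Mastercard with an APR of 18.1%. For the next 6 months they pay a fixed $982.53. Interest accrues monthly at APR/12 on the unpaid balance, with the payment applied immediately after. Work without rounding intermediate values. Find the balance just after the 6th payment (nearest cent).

Monthly rate r = 18.1%/12 = 1.50833% = 0.0150833.
Each month: B ← B·(1+r) − $982.53.
Month 1: interest $198.35; balance after payment $12,365.82.
Month 2: interest $186.52; balance after payment $11,569.80.
Month 3: interest $174.51; balance after payment $10,761.78.
Month 4: interest $162.32; balance after payment $9,941.58.
Month 5: interest $149.95; balance after payment $9,109.00.
Month 6: interest $137.39; balance after payment $8,263.86.

$8,263.86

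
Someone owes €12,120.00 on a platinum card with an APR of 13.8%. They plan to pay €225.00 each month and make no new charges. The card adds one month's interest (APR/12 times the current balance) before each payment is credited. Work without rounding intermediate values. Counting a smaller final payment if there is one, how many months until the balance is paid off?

Monthly rate r = 13.8%/12 = 1.15% = 0.0115.
Recurrence: B ← B·(1+r) − €225.00.
Month 1: interest €139.38; balance after payment €12,034.38.
Month 2: interest €138.40; balance after payment €11,947.78.
Closed form: n = −ln(1 − rB₀/P)/ln(1+r) = −ln(0.38053)/ln(1.0115) ≈ 84.498, so the balance reaches zero during payment 85.

85 months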